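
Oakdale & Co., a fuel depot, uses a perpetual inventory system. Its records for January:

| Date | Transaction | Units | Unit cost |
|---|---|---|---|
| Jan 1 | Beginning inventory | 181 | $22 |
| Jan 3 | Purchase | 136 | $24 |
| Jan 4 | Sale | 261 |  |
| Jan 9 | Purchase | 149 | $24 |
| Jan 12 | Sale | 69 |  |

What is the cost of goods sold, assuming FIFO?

Jan 4, 261 sold [FIFO — oldest first]: 181 @ $22 + 80 @ $24 = $5,902
Jan 12, 69 sold [FIFO — oldest first]: 56 @ $24 + 13 @ $24 = $1,656
Total COGS = $5,902 + $1,656 = $7,558
Ending inventory: 136 @ $24 = $3,264
Check: goods available $10,822 = COGS $7,558 + ending $3,264

COGS = $7,558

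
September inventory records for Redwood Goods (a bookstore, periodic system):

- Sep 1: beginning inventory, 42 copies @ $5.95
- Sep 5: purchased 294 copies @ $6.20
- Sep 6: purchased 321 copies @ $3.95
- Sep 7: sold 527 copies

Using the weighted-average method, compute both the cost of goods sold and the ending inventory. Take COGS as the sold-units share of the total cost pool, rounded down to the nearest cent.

Sep 7, sell 527: 527/657 × $3,340.65 → $2,679.63
Ending inventory (cost pool remaining) = $661.02

COGS = $2,679.63; ending inventory = $661.02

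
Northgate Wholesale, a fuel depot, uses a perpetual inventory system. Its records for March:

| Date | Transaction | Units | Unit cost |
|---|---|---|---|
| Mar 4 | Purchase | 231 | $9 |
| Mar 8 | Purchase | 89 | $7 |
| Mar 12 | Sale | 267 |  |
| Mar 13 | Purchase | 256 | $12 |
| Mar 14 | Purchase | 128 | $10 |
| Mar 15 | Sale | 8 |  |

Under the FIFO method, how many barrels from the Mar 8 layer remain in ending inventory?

45

Mar 12, 267 sold [FIFO — oldest first]: 231 @ $9 + 36 @ $7 = $2,331
Mar 15, 8 sold [FIFO — oldest first]: 8 @ $7 = $56
Total COGS = $2,331 + $56 = $2,387
Ending inventory: 45 @ $7 + 256 @ $12 + 128 @ $10 = $4,667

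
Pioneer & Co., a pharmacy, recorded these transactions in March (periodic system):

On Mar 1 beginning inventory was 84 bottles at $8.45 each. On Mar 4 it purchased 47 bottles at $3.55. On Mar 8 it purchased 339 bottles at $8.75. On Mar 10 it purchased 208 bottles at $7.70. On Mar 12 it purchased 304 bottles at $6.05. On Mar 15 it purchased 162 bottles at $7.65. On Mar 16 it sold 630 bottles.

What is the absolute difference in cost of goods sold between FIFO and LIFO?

$733.60

FIFO COGS: 84 @ $8.45 + 47 @ $3.55 + 339 @ $8.75 + 160 @ $7.70 = $5,074.90
LIFO COGS: 162 @ $7.65 + 304 @ $6.05 + 164 @ $7.70 = $4,341.30
Difference = |$5,074.90 − $4,341.30| = $733.60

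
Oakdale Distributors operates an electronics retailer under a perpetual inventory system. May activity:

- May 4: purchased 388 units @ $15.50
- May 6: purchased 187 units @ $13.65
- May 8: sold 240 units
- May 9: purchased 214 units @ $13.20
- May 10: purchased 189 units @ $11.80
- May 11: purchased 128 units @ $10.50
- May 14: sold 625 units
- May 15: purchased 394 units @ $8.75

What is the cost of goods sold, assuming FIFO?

May 8, 240 sold [FIFO — oldest first]: 240 @ $15.50 = $3,720.00
May 14, 625 sold [FIFO — oldest first]: 148 @ $15.50 + 187 @ $13.65 + 214 @ $13.20 + 76 @ $11.80 = $8,568.15
Total COGS = $3,720.00 + $8,568.15 = $12,288.15
Ending inventory: 113 @ $11.80 + 128 @ $10.50 + 394 @ $8.75 = $6,124.90
Check: goods available $18,413.05 = COGS $12,288.15 + ending $6,124.90

COGS = $12,288.15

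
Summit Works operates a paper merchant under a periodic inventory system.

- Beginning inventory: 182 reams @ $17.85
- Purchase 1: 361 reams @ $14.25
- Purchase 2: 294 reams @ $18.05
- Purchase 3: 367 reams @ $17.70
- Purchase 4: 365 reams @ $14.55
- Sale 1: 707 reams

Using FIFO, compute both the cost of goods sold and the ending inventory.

COGS = $11,353.15; ending inventory = $14,153.15

Sale 1 (707) [FIFO — oldest first]: 182 @ $17.85 + 361 @ $14.25 + 164 @ $18.05 = $11,353.15
Ending inventory: 130 @ $18.05 + 367 @ $17.70 + 365 @ $14.55 = $14,153.15
Check: goods available $25,506.30 = COGS $11,353.15 + ending $14,153.15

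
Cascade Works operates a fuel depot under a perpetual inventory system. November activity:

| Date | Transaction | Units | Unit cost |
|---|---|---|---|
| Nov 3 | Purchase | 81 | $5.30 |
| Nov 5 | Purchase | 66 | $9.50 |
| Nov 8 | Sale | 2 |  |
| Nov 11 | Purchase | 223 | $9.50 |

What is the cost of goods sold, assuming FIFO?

Nov 8, 2 sold [FIFO — oldest first]: 2 @ $5.30 = $10.60
Ending inventory: 79 @ $5.30 + 66 @ $9.50 + 223 @ $9.50 = $3,164.20

COGS = $10.60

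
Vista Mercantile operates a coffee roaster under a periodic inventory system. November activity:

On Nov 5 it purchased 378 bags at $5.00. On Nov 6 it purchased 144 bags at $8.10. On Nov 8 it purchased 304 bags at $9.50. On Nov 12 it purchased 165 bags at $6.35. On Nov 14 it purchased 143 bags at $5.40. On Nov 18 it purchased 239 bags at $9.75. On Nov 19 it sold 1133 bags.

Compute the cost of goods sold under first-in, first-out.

COGS = $7,758.95

Nov 19, 1133 sold [FIFO — oldest first]: 378 @ $5.00 + 144 @ $8.10 + 304 @ $9.50 + 165 @ $6.35 + 142 @ $5.40 = $7,758.95
Ending inventory: 1 @ $5.40 + 239 @ $9.75 = $2,335.65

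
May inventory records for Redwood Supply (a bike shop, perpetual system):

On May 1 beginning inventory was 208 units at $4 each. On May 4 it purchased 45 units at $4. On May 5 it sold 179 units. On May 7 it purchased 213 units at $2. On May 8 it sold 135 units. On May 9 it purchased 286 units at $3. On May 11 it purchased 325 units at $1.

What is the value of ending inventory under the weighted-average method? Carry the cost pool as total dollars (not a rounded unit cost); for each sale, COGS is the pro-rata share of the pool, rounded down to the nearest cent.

After May 1: 208 on hand, pool $832.00 (≈ $4.0000 each)
After May 4: 253 on hand, pool $1,012.00 (≈ $4.0000 each)
May 5, sell 179: 179/253 × $1,012.00 → $716.00
After May 7: 287 on hand, pool $722.00 (≈ $2.5157 each)
May 8, sell 135: 135/287 × $722.00 → $339.61
After May 9: 438 on hand, pool $1,240.39 (≈ $2.8319 each)
After May 11: 763 on hand, pool $1,565.39 (≈ $2.0516 each)
Total COGS = $716.00 + $339.61 = $1,055.61
Ending inventory (cost pool remaining) = $1,565.39

Ending inventory = $1,565.39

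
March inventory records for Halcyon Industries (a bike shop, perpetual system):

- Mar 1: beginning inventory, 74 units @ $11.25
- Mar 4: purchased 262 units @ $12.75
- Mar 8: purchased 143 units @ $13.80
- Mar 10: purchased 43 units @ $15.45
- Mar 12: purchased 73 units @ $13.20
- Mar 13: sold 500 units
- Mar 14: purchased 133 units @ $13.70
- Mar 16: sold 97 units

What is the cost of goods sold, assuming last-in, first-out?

Mar 13, 500 sold [LIFO — newest first]: 73 @ $13.20 + 43 @ $15.45 + 143 @ $13.80 + 241 @ $12.75 = $6,674.10
Mar 16, 97 sold [LIFO — newest first]: 97 @ $13.70 = $1,328.90
Total COGS = $6,674.10 + $1,328.90 = $8,003.00
Ending inventory: 74 @ $11.25 + 21 @ $12.75 + 36 @ $13.70 = $1,593.45

COGS = $8,003.00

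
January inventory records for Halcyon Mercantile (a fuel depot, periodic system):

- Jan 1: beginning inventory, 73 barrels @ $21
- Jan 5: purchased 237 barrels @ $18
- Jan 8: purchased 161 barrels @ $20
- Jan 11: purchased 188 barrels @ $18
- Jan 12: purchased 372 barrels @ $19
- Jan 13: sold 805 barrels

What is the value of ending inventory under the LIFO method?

Jan 13, 805 sold [LIFO — newest first]: 372 @ $19 + 188 @ $18 + 161 @ $20 + 84 @ $18 = $15,184
Ending inventory: 73 @ $21 + 153 @ $18 = $4,287

Ending inventory = $4,287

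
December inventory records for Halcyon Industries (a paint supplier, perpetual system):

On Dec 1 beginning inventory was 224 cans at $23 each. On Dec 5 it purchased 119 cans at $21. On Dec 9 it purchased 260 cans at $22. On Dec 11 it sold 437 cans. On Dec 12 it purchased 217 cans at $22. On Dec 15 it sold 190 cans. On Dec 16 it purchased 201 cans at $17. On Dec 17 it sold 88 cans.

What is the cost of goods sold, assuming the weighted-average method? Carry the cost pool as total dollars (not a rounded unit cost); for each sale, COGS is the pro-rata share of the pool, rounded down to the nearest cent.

After Dec 1: 224 on hand, pool $5,152.00 (≈ $23.0000 each)
After Dec 5: 343 on hand, pool $7,651.00 (≈ $22.3061 each)
After Dec 9: 603 on hand, pool $13,371.00 (≈ $22.1741 each)
Dec 11, sell 437: 437/603 × $13,371.00 → $9,690.09
After Dec 12: 383 on hand, pool $8,454.91 (≈ $22.0755 each)
Dec 15, sell 190: 190/383 × $8,454.91 → $4,194.34
After Dec 16: 394 on hand, pool $7,677.57 (≈ $19.4862 each)
Dec 17, sell 88: 88/394 × $7,677.57 → $1,714.78
Total COGS = $9,690.09 + $4,194.34 + $1,714.78 = $15,599.21
Ending inventory (cost pool remaining) = $5,962.79

COGS = $15,599.21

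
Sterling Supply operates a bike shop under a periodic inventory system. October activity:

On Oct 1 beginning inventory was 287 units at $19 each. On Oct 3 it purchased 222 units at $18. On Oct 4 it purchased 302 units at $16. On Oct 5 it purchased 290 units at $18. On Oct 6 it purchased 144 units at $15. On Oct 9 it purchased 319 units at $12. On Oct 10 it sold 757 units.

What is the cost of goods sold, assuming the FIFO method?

COGS = $13,417

Oct 10, 757 sold [FIFO — oldest first]: 287 @ $19 + 222 @ $18 + 248 @ $16 = $13,417
Ending inventory: 54 @ $16 + 290 @ $18 + 144 @ $15 + 319 @ $12 = $12,072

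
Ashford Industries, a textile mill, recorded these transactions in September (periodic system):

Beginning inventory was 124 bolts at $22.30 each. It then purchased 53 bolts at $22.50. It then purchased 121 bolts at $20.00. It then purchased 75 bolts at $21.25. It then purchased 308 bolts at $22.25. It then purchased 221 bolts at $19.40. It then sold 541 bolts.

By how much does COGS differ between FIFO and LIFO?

FIFO COGS: 124 @ $22.30 + 53 @ $22.50 + 121 @ $20.00 + 75 @ $21.25 + 168 @ $22.25 = $11,709.45
LIFO COGS: 221 @ $19.40 + 308 @ $22.25 + 12 @ $21.25 = $11,395.40
Difference = |$11,709.45 − $11,395.40| = $314.05

$314.05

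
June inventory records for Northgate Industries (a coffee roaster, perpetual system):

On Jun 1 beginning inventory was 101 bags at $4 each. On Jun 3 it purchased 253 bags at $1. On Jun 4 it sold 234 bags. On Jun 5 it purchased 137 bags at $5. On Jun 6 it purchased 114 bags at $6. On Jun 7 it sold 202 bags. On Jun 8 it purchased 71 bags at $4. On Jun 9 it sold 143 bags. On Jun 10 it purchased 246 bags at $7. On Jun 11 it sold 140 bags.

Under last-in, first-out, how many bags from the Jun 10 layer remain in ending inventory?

106

Jun 4, 234 sold [LIFO — newest first]: 234 @ $1 = $234
Jun 7, 202 sold [LIFO — newest first]: 114 @ $6 + 88 @ $5 = $1,124
Jun 9, 143 sold [LIFO — newest first]: 71 @ $4 + 49 @ $5 + 19 @ $1 + 4 @ $4 = $564
Jun 11, 140 sold [LIFO — newest first]: 140 @ $7 = $980
Total COGS = $234 + $1,124 + $564 + $980 = $2,902
Ending inventory: 97 @ $4 + 106 @ $7 = $1,130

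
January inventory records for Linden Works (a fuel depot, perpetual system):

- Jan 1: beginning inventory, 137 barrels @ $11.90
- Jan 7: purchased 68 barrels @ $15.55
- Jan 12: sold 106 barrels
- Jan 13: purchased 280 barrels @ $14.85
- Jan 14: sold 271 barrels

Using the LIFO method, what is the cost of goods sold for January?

COGS = $5,533.95

Jan 12, 106 sold [LIFO — newest first]: 68 @ $15.55 + 38 @ $11.90 = $1,509.60
Jan 14, 271 sold [LIFO — newest first]: 271 @ $14.85 = $4,024.35
Total COGS = $1,509.60 + $4,024.35 = $5,533.95
Ending inventory: 99 @ $11.90 + 9 @ $14.85 = $1,311.75
Check: goods available $6,845.70 = COGS $5,533.95 + ending $1,311.75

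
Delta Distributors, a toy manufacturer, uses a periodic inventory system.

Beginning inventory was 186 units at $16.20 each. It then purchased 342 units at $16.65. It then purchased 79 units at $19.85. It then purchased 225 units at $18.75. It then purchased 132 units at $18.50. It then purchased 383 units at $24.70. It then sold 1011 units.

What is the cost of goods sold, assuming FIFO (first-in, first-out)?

COGS = $18,097.30

Sale 1 (1011) [FIFO — oldest first]: 186 @ $16.20 + 342 @ $16.65 + 79 @ $19.85 + 225 @ $18.75 + 132 @ $18.50 + 47 @ $24.70 = $18,097.30
Ending inventory: 336 @ $24.70 = $8,299.20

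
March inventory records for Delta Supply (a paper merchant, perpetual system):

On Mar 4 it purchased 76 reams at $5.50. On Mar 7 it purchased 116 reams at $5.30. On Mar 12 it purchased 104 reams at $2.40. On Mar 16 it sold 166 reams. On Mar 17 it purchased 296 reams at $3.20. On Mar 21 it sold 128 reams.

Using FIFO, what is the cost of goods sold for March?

Mar 16, 166 sold [FIFO — oldest first]: 76 @ $5.50 + 90 @ $5.30 = $895.00
Mar 21, 128 sold [FIFO — oldest first]: 26 @ $5.30 + 102 @ $2.40 = $382.60
Total COGS = $895.00 + $382.60 = $1,277.60
Ending inventory: 2 @ $2.40 + 296 @ $3.20 = $952.00

COGS = $1,277.60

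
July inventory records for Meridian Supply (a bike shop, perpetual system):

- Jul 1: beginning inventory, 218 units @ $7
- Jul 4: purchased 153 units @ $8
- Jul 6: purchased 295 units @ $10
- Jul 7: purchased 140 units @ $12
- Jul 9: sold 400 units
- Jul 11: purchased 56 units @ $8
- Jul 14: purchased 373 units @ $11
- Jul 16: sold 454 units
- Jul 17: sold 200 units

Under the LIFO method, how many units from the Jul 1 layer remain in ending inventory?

181

Jul 9, 400 sold [LIFO — newest first]: 140 @ $12 + 260 @ $10 = $4,280
Jul 16, 454 sold [LIFO — newest first]: 373 @ $11 + 56 @ $8 + 25 @ $10 = $4,801
Jul 17, 200 sold [LIFO — newest first]: 10 @ $10 + 153 @ $8 + 37 @ $7 = $1,583
Total COGS = $4,280 + $4,801 + $1,583 = $10,664
Ending inventory: 181 @ $7 = $1,267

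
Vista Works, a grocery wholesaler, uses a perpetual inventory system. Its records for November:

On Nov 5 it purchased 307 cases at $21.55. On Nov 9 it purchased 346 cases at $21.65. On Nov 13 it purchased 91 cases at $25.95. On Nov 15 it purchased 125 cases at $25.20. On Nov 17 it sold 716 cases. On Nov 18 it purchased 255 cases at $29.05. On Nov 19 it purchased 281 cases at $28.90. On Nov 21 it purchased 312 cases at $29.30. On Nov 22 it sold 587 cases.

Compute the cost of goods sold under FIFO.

Nov 17, 716 sold [FIFO — oldest first]: 307 @ $21.55 + 346 @ $21.65 + 63 @ $25.95 = $15,741.60
Nov 22, 587 sold [FIFO — oldest first]: 28 @ $25.95 + 125 @ $25.20 + 255 @ $29.05 + 179 @ $28.90 = $16,457.45
Total COGS = $15,741.60 + $16,457.45 = $32,199.05
Ending inventory: 102 @ $28.90 + 312 @ $29.30 = $12,089.40
Check: goods available $44,288.45 = COGS $32,199.05 + ending $12,089.40

COGS = $32,199.05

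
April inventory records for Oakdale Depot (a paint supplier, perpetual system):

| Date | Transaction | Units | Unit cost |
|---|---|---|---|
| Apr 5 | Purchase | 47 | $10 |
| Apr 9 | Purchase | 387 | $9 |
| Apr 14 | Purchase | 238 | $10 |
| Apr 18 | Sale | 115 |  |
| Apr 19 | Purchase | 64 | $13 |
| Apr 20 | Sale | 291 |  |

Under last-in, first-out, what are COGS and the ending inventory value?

COGS = $4,148; ending inventory = $3,017

Apr 18, 115 sold [LIFO — newest first]: 115 @ $10 = $1,150
Apr 20, 291 sold [LIFO — newest first]: 64 @ $13 + 123 @ $10 + 104 @ $9 = $2,998
Total COGS = $1,150 + $2,998 = $4,148
Ending inventory: 47 @ $10 + 283 @ $9 = $3,017
Check: goods available $7,165 = COGS $4,148 + ending $3,017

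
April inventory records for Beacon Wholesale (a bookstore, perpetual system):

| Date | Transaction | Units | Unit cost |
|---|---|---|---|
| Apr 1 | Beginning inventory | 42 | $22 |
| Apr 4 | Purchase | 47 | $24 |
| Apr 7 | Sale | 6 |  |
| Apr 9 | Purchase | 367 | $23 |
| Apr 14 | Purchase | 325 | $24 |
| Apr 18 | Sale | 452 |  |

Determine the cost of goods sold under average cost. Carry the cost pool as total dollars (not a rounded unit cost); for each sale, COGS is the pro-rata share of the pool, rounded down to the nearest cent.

COGS = $10,726.60

After Apr 1: 42 on hand, pool $924.00 (≈ $22.0000 each)
After Apr 4: 89 on hand, pool $2,052.00 (≈ $23.0562 each)
Apr 7, sell 6: 6/89 × $2,052.00 → $138.33
After Apr 9: 450 on hand, pool $10,354.67 (≈ $23.0104 each)
After Apr 14: 775 on hand, pool $18,154.67 (≈ $23.4254 each)
Apr 18, sell 452: 452/775 × $18,154.67 → $10,588.27
Total COGS = $138.33 + $10,588.27 = $10,726.60
Ending inventory (cost pool remaining) = $7,566.40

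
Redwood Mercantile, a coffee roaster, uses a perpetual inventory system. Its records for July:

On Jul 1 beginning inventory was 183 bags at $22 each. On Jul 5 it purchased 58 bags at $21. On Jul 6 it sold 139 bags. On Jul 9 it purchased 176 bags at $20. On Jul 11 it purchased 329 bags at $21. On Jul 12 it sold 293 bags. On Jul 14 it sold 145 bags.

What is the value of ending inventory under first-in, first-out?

Jul 6, 139 sold [FIFO — oldest first]: 139 @ $22 = $3,058
Jul 12, 293 sold [FIFO — oldest first]: 44 @ $22 + 58 @ $21 + 176 @ $20 + 15 @ $21 = $6,021
Jul 14, 145 sold [FIFO — oldest first]: 145 @ $21 = $3,045
Total COGS = $3,058 + $6,021 + $3,045 = $12,124
Ending inventory: 169 @ $21 = $3,549
Check: goods available $15,673 = COGS $12,124 + ending $3,549

Ending inventory = $3,549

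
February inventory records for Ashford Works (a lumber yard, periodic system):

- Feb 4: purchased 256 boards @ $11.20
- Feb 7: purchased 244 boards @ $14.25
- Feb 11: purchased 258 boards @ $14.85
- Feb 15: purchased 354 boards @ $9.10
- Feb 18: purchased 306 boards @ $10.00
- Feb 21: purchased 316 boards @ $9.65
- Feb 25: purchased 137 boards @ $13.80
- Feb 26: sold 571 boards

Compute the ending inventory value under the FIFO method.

Ending inventory = $13,998.35

Feb 26, 571 sold [FIFO — oldest first]: 256 @ $11.20 + 244 @ $14.25 + 71 @ $14.85 = $7,398.55
Ending inventory: 187 @ $14.85 + 354 @ $9.10 + 306 @ $10.00 + 316 @ $9.65 + 137 @ $13.80 = $13,998.35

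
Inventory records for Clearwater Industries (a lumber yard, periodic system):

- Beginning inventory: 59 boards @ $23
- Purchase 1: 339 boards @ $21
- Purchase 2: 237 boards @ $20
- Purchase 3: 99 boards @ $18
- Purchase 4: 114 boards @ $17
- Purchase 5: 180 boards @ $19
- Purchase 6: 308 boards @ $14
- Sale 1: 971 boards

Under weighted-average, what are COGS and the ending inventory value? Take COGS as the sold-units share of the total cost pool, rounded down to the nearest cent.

Sale 1, sell 971: 971/1336 × $24,668.00 → $17,928.61
Ending inventory (cost pool remaining) = $6,739.39
Check: goods available $24,668.00 = COGS $17,928.61 + ending $6,739.39

COGS = $17,928.61; ending inventory = $6,739.39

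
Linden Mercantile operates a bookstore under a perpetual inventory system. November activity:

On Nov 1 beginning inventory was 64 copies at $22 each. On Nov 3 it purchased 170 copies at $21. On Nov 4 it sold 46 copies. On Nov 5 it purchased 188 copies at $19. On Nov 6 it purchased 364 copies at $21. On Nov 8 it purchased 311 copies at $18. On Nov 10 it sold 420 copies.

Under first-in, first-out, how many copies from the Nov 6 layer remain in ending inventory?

Nov 4, 46 sold [FIFO — oldest first]: 46 @ $22 = $1,012
Nov 10, 420 sold [FIFO — oldest first]: 18 @ $22 + 170 @ $21 + 188 @ $19 + 44 @ $21 = $8,462
Total COGS = $1,012 + $8,462 = $9,474
Ending inventory: 320 @ $21 + 311 @ $18 = $12,318

320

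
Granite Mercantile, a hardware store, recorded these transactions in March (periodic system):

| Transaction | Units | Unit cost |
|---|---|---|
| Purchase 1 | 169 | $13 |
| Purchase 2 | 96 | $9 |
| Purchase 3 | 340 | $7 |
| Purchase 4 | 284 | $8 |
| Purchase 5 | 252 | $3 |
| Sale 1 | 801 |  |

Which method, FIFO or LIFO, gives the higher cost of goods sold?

FIFO COGS: 169 @ $13 + 96 @ $9 + 340 @ $7 + 196 @ $8 = $7,009
LIFO COGS: 252 @ $3 + 284 @ $8 + 265 @ $7 = $4,883

FIFO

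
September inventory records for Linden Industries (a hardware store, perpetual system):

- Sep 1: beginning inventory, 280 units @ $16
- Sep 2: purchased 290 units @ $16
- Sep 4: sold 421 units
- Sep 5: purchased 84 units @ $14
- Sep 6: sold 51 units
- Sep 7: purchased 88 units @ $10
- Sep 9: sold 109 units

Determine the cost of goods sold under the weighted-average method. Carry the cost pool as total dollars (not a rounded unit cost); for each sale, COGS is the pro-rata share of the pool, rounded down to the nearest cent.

COGS = $8,993.09

After Sep 1: 280 on hand, pool $4,480.00 (≈ $16.0000 each)
After Sep 2: 570 on hand, pool $9,120.00 (≈ $16.0000 each)
Sep 4, sell 421: 421/570 × $9,120.00 → $6,736.00
After Sep 5: 233 on hand, pool $3,560.00 (≈ $15.2790 each)
Sep 6, sell 51: 51/233 × $3,560.00 → $779.22
After Sep 7: 270 on hand, pool $3,660.78 (≈ $13.5584 each)
Sep 9, sell 109: 109/270 × $3,660.78 → $1,477.87
Total COGS = $6,736.00 + $779.22 + $1,477.87 = $8,993.09
Ending inventory (cost pool remaining) = $2,182.91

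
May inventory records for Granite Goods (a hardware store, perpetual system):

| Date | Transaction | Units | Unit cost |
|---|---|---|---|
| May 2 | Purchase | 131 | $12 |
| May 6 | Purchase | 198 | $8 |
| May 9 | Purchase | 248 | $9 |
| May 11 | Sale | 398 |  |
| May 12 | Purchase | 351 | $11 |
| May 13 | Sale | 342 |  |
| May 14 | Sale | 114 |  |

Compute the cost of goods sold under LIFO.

COGS = $8,361

May 11, 398 sold [LIFO — newest first]: 248 @ $9 + 150 @ $8 = $3,432
May 13, 342 sold [LIFO — newest first]: 342 @ $11 = $3,762
May 14, 114 sold [LIFO — newest first]: 9 @ $11 + 48 @ $8 + 57 @ $12 = $1,167
Total COGS = $3,432 + $3,762 + $1,167 = $8,361
Ending inventory: 74 @ $12 = $888
Check: goods available $9,249 = COGS $8,361 + ending $888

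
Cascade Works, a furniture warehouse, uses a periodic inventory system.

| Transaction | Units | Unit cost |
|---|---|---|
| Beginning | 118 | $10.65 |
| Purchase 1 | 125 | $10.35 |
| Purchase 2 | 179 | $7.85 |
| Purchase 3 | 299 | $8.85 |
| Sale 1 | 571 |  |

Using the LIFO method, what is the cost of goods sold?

COGS = $5,013.85

Sale 1 (571) [LIFO — newest first]: 299 @ $8.85 + 179 @ $7.85 + 93 @ $10.35 = $5,013.85
Ending inventory: 118 @ $10.65 + 32 @ $10.35 = $1,587.90
Check: goods available $6,601.75 = COGS $5,013.85 + ending $1,587.90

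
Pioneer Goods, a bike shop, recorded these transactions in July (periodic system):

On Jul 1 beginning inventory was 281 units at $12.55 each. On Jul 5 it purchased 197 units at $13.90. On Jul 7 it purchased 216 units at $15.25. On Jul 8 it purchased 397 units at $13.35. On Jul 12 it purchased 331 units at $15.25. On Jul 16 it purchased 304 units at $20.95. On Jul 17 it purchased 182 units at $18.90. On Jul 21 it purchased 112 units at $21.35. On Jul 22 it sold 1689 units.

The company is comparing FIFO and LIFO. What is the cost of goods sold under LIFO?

FIFO COGS: 281 @ $12.55 + 197 @ $13.90 + 216 @ $15.25 + 397 @ $13.35 + 331 @ $15.25 + 267 @ $20.95 = $25,500.20
LIFO COGS: 112 @ $21.35 + 182 @ $18.90 + 304 @ $20.95 + 331 @ $15.25 + 397 @ $13.35 + 216 @ $15.25 + 147 @ $13.90 = $27,884.80

COGS = $27,884.80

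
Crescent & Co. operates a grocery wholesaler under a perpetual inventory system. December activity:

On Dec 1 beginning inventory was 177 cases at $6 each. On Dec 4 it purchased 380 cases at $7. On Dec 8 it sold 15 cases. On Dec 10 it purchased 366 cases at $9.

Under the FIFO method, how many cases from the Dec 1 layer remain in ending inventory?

Dec 8, 15 sold [FIFO — oldest first]: 15 @ $6 = $90
Ending inventory: 162 @ $6 + 380 @ $7 + 366 @ $9 = $6,926

162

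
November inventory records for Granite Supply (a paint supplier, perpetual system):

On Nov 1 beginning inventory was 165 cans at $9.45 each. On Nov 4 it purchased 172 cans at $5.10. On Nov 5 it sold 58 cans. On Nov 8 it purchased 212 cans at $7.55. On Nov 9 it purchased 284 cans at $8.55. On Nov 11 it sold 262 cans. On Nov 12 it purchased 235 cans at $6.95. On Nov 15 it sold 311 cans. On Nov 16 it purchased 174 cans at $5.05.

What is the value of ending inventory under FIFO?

Nov 5, 58 sold [FIFO — oldest first]: 58 @ $9.45 = $548.10
Nov 11, 262 sold [FIFO — oldest first]: 107 @ $9.45 + 155 @ $5.10 = $1,801.65
Nov 15, 311 sold [FIFO — oldest first]: 17 @ $5.10 + 212 @ $7.55 + 82 @ $8.55 = $2,388.40
Total COGS = $548.10 + $1,801.65 + $2,388.40 = $4,738.15
Ending inventory: 202 @ $8.55 + 235 @ $6.95 + 174 @ $5.05 = $4,239.05
Check: goods available $8,977.20 = COGS $4,738.15 + ending $4,239.05

Ending inventory = $4,239.05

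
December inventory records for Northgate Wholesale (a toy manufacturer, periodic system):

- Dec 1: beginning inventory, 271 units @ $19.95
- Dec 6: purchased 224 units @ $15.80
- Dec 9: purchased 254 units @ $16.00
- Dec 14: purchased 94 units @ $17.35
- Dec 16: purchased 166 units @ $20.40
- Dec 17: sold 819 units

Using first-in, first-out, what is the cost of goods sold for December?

COGS = $14,224.15

Dec 17, 819 sold [FIFO — oldest first]: 271 @ $19.95 + 224 @ $15.80 + 254 @ $16.00 + 70 @ $17.35 = $14,224.15
Ending inventory: 24 @ $17.35 + 166 @ $20.40 = $3,802.80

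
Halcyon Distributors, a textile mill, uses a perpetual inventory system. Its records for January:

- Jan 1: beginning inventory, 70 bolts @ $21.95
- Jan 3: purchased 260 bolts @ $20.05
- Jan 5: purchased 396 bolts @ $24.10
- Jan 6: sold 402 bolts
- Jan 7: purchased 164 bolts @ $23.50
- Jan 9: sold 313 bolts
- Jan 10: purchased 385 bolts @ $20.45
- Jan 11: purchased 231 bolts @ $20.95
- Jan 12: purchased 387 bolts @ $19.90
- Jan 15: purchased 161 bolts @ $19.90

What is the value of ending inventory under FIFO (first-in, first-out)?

Ending inventory = $27,737.00

Jan 6, 402 sold [FIFO — oldest first]: 70 @ $21.95 + 260 @ $20.05 + 72 @ $24.10 = $8,484.70
Jan 9, 313 sold [FIFO — oldest first]: 313 @ $24.10 = $7,543.30
Total COGS = $8,484.70 + $7,543.30 = $16,028.00
Ending inventory: 11 @ $24.10 + 164 @ $23.50 + 385 @ $20.45 + 231 @ $20.95 + 387 @ $19.90 + 161 @ $19.90 = $27,737.00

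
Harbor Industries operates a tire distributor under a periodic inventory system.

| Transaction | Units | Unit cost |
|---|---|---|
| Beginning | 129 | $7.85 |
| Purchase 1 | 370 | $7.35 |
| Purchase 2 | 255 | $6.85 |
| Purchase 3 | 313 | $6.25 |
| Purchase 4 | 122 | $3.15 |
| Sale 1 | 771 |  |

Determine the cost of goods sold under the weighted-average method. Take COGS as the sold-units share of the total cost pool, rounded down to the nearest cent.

Sale 1, sell 771: 771/1189 × $7,819.45 → $5,070.47
Ending inventory (cost pool remaining) = $2,748.98
Check: goods available $7,819.45 = COGS $5,070.47 + ending $2,748.98

COGS = $5,070.47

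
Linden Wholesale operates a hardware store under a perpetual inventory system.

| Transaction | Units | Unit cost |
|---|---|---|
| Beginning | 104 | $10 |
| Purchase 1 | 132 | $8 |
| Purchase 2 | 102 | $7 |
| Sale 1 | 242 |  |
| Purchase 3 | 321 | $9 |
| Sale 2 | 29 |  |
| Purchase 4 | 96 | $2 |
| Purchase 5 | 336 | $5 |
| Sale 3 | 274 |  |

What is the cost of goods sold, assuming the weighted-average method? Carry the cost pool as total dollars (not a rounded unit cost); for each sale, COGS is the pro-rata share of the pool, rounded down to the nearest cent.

After Beginning: 104 on hand, pool $1,040.00 (≈ $10.0000 each)
After Purchase 1: 236 on hand, pool $2,096.00 (≈ $8.8814 each)
After Purchase 2: 338 on hand, pool $2,810.00 (≈ $8.3136 each)
Sale 1, sell 242: 242/338 × $2,810.00 → $2,011.89
After Purchase 3: 417 on hand, pool $3,687.11 (≈ $8.8420 each)
Sale 2, sell 29: 29/417 × $3,687.11 → $256.41
After Purchase 4: 484 on hand, pool $3,622.70 (≈ $7.4849 each)
After Purchase 5: 820 on hand, pool $5,302.70 (≈ $6.4667 each)
Sale 3, sell 274: 274/820 × $5,302.70 → $1,771.87
Total COGS = $2,011.89 + $256.41 + $1,771.87 = $4,040.17
Ending inventory (cost pool remaining) = $3,530.83

COGS = $4,040.17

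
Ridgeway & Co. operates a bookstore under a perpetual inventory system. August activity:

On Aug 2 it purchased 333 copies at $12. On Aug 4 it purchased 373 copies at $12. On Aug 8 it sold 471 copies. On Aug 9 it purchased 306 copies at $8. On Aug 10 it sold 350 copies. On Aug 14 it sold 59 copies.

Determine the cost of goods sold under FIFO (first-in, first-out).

Aug 8, 471 sold [FIFO — oldest first]: 333 @ $12 + 138 @ $12 = $5,652
Aug 10, 350 sold [FIFO — oldest first]: 235 @ $12 + 115 @ $8 = $3,740
Aug 14, 59 sold [FIFO — oldest first]: 59 @ $8 = $472
Total COGS = $5,652 + $3,740 + $472 = $9,864
Ending inventory: 132 @ $8 = $1,056

COGS = $9,864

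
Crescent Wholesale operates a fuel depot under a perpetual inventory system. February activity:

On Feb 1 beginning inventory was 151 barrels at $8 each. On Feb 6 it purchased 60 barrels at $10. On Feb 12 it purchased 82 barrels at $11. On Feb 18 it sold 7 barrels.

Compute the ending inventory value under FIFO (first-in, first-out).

Feb 18, 7 sold [FIFO — oldest first]: 7 @ $8 = $56
Ending inventory: 144 @ $8 + 60 @ $10 + 82 @ $11 = $2,654
Check: goods available $2,710 = COGS $56 + ending $2,654

Ending inventory = $2,654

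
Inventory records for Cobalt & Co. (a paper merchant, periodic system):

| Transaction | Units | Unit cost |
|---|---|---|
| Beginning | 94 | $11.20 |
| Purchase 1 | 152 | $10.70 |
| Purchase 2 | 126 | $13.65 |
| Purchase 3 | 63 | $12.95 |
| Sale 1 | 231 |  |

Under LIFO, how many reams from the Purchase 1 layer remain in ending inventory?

110

Sale 1 (231) [LIFO — newest first]: 63 @ $12.95 + 126 @ $13.65 + 42 @ $10.70 = $2,985.15
Ending inventory: 94 @ $11.20 + 110 @ $10.70 = $2,229.80
Check: goods available $5,214.95 = COGS $2,985.15 + ending $2,229.80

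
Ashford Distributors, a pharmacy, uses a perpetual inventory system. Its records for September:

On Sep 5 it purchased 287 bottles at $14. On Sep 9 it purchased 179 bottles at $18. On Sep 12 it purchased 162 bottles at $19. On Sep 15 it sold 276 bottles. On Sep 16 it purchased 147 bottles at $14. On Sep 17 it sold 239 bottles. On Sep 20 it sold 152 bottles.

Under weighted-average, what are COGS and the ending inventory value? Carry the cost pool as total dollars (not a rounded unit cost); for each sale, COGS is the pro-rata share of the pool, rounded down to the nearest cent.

After Sep 5: 287 on hand, pool $4,018.00 (≈ $14.0000 each)
After Sep 9: 466 on hand, pool $7,240.00 (≈ $15.5365 each)
After Sep 12: 628 on hand, pool $10,318.00 (≈ $16.4299 each)
Sep 15, sell 276: 276/628 × $10,318.00 → $4,534.66
After Sep 16: 499 on hand, pool $7,841.34 (≈ $15.7141 each)
Sep 17, sell 239: 239/499 × $7,841.34 → $3,755.67
Sep 20, sell 152: 152/260 × $4,085.67 → $2,388.54
Total COGS = $4,534.66 + $3,755.67 + $2,388.54 = $10,678.87
Ending inventory (cost pool remaining) = $1,697.13

COGS = $10,678.87; ending inventory = $1,697.13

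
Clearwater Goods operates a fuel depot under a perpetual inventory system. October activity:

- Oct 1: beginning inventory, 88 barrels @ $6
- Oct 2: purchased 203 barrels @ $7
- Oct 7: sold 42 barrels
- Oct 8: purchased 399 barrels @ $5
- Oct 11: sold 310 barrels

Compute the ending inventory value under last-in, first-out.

Ending inventory = $2,100

Oct 7, 42 sold [LIFO — newest first]: 42 @ $7 = $294
Oct 11, 310 sold [LIFO — newest first]: 310 @ $5 = $1,550
Total COGS = $294 + $1,550 = $1,844
Ending inventory: 88 @ $6 + 161 @ $7 + 89 @ $5 = $2,100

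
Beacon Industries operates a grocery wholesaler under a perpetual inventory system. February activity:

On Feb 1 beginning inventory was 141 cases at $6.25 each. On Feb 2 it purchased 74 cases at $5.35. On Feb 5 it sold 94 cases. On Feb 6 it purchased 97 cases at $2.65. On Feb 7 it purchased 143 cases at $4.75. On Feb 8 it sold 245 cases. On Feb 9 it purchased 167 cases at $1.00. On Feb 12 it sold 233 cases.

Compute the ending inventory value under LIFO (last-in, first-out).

Feb 5, 94 sold [LIFO — newest first]: 74 @ $5.35 + 20 @ $6.25 = $520.90
Feb 8, 245 sold [LIFO — newest first]: 143 @ $4.75 + 97 @ $2.65 + 5 @ $6.25 = $967.55
Feb 12, 233 sold [LIFO — newest first]: 167 @ $1.00 + 66 @ $6.25 = $579.50
Total COGS = $520.90 + $967.55 + $579.50 = $2,067.95
Ending inventory: 50 @ $6.25 = $312.50
Check: goods available $2,380.45 = COGS $2,067.95 + ending $312.50

Ending inventory = $312.50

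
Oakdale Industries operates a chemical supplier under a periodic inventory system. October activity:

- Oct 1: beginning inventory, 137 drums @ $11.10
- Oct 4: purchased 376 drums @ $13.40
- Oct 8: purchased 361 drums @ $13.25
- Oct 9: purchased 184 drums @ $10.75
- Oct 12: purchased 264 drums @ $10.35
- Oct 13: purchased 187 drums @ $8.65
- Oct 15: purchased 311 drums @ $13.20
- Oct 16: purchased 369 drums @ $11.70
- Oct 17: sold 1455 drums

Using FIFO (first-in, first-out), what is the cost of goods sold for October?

Oct 17, 1455 sold [FIFO — oldest first]: 137 @ $11.10 + 376 @ $13.40 + 361 @ $13.25 + 184 @ $10.75 + 264 @ $10.35 + 133 @ $8.65 = $17,203.20
Ending inventory: 54 @ $8.65 + 311 @ $13.20 + 369 @ $11.70 = $8,889.60
Check: goods available $26,092.80 = COGS $17,203.20 + ending $8,889.60

COGS = $17,203.20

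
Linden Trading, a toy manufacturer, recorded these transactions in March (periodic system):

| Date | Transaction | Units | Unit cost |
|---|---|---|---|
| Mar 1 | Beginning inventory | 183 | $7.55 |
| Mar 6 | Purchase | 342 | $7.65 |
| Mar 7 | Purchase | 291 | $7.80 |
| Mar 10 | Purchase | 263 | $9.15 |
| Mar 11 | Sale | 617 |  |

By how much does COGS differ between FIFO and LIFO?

FIFO COGS: 183 @ $7.55 + 342 @ $7.65 + 92 @ $7.80 = $4,715.55
LIFO COGS: 263 @ $9.15 + 291 @ $7.80 + 63 @ $7.65 = $5,158.20
Difference = |$4,715.55 − $5,158.20| = $442.65

$442.65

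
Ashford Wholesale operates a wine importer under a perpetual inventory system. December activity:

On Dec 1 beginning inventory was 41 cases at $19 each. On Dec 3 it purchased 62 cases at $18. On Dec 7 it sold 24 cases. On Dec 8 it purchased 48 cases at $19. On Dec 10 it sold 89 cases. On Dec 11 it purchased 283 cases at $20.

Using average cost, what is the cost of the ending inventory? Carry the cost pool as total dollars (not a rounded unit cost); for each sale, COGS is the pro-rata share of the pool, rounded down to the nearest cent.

After Dec 1: 41 on hand, pool $779.00 (≈ $19.0000 each)
After Dec 3: 103 on hand, pool $1,895.00 (≈ $18.3981 each)
Dec 7, sell 24: 24/103 × $1,895.00 → $441.55
After Dec 8: 127 on hand, pool $2,365.45 (≈ $18.6256 each)
Dec 10, sell 89: 89/127 × $2,365.45 → $1,657.67
After Dec 11: 321 on hand, pool $6,367.78 (≈ $19.8373 each)
Total COGS = $441.55 + $1,657.67 = $2,099.22
Ending inventory (cost pool remaining) = $6,367.78

Ending inventory = $6,367.78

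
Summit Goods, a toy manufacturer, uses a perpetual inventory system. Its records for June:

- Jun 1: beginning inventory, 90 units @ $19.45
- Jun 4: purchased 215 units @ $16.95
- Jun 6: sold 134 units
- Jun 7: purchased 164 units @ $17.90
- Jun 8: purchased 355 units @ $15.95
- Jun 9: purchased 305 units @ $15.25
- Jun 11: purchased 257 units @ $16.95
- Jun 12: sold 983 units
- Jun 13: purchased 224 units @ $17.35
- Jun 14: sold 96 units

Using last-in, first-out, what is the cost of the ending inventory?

Jun 6, 134 sold [LIFO — newest first]: 134 @ $16.95 = $2,271.30
Jun 12, 983 sold [LIFO — newest first]: 257 @ $16.95 + 305 @ $15.25 + 355 @ $15.95 + 66 @ $17.90 = $15,851.05
Jun 14, 96 sold [LIFO — newest first]: 96 @ $17.35 = $1,665.60
Total COGS = $2,271.30 + $15,851.05 + $1,665.60 = $19,787.95
Ending inventory: 90 @ $19.45 + 81 @ $16.95 + 98 @ $17.90 + 128 @ $17.35 = $7,098.45

Ending inventory = $7,098.45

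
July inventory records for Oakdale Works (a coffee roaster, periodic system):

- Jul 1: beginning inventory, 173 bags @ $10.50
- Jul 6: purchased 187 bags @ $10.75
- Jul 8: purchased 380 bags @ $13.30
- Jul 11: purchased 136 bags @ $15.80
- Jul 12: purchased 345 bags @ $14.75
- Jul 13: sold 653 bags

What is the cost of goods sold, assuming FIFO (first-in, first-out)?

Jul 13, 653 sold [FIFO — oldest first]: 173 @ $10.50 + 187 @ $10.75 + 293 @ $13.30 = $7,723.65
Ending inventory: 87 @ $13.30 + 136 @ $15.80 + 345 @ $14.75 = $8,394.65

COGS = $7,723.65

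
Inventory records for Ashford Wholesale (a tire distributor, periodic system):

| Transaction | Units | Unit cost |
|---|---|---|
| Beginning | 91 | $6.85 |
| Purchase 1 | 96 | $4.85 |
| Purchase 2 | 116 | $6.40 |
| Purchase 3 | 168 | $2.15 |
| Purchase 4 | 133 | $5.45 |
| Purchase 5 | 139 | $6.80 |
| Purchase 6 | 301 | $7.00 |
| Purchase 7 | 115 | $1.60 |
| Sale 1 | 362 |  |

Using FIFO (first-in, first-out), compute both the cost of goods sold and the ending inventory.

Sale 1 (362) [FIFO — oldest first]: 91 @ $6.85 + 96 @ $4.85 + 116 @ $6.40 + 59 @ $2.15 = $1,958.20
Ending inventory: 109 @ $2.15 + 133 @ $5.45 + 139 @ $6.80 + 301 @ $7.00 + 115 @ $1.60 = $4,195.40

COGS = $1,958.20; ending inventory = $4,195.40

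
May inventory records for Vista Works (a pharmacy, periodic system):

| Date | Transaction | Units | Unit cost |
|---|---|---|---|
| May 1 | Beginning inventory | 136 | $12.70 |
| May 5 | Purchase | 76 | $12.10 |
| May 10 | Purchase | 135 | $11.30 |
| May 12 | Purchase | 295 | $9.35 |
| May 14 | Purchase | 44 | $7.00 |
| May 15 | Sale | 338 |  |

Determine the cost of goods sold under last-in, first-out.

May 15, 338 sold [LIFO — newest first]: 44 @ $7.00 + 294 @ $9.35 = $3,056.90
Ending inventory: 136 @ $12.70 + 76 @ $12.10 + 135 @ $11.30 + 1 @ $9.35 = $4,181.65
Check: goods available $7,238.55 = COGS $3,056.90 + ending $4,181.65

COGS = $3,056.90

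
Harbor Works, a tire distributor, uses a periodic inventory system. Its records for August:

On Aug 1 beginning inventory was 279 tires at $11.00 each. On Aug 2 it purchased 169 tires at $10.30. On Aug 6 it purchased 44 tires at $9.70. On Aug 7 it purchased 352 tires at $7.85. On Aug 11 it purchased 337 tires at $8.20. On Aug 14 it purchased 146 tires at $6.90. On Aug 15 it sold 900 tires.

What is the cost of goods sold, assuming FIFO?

Aug 15, 900 sold [FIFO — oldest first]: 279 @ $11.00 + 169 @ $10.30 + 44 @ $9.70 + 352 @ $7.85 + 56 @ $8.20 = $8,458.90
Ending inventory: 281 @ $8.20 + 146 @ $6.90 = $3,311.60

COGS = $8,458.90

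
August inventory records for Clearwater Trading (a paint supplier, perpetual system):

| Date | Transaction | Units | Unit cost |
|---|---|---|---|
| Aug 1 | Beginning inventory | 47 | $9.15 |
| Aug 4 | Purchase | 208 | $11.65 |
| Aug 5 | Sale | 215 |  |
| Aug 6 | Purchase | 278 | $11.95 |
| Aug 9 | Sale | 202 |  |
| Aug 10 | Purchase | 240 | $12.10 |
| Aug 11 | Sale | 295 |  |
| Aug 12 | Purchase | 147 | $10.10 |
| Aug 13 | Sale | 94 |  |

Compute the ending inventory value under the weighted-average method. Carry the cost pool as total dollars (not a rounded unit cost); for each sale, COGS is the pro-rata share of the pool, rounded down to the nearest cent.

After Aug 1: 47 on hand, pool $430.05 (≈ $9.1500 each)
After Aug 4: 255 on hand, pool $2,853.25 (≈ $11.1892 each)
Aug 5, sell 215: 215/255 × $2,853.25 → $2,405.68
After Aug 6: 318 on hand, pool $3,769.67 (≈ $11.8543 each)
Aug 9, sell 202: 202/318 × $3,769.67 → $2,394.57
After Aug 10: 356 on hand, pool $4,279.10 (≈ $12.0199 each)
Aug 11, sell 295: 295/356 × $4,279.10 → $3,545.88
After Aug 12: 208 on hand, pool $2,217.92 (≈ $10.6631 each)
Aug 13, sell 94: 94/208 × $2,217.92 → $1,002.32
Total COGS = $2,405.68 + $2,394.57 + $3,545.88 + $1,002.32 = $9,348.45
Ending inventory (cost pool remaining) = $1,215.60

Ending inventory = $1,215.60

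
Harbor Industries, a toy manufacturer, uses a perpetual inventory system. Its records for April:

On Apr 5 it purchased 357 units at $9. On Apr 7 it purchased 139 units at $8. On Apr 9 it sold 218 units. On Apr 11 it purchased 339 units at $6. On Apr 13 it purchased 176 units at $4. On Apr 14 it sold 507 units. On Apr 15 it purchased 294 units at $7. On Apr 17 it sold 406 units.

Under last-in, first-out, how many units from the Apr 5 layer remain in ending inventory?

174

Apr 9, 218 sold [LIFO — newest first]: 139 @ $8 + 79 @ $9 = $1,823
Apr 14, 507 sold [LIFO — newest first]: 176 @ $4 + 331 @ $6 = $2,690
Apr 17, 406 sold [LIFO — newest first]: 294 @ $7 + 8 @ $6 + 104 @ $9 = $3,042
Total COGS = $1,823 + $2,690 + $3,042 = $7,555
Ending inventory: 174 @ $9 = $1,566
Check: goods available $9,121 = COGS $7,555 + ending $1,566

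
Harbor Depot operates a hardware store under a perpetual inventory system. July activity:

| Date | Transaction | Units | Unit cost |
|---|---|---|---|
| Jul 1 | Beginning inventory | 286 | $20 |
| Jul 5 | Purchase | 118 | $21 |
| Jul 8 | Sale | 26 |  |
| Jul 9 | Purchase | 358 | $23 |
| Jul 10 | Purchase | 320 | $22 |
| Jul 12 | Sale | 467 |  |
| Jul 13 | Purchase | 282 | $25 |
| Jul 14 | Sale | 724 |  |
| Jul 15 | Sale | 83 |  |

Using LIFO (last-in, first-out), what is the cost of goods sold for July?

COGS = $29,242

Jul 8, 26 sold [LIFO — newest first]: 26 @ $21 = $546
Jul 12, 467 sold [LIFO — newest first]: 320 @ $22 + 147 @ $23 = $10,421
Jul 14, 724 sold [LIFO — newest first]: 282 @ $25 + 211 @ $23 + 92 @ $21 + 139 @ $20 = $16,615
Jul 15, 83 sold [LIFO — newest first]: 83 @ $20 = $1,660
Total COGS = $546 + $10,421 + $16,615 + $1,660 = $29,242
Ending inventory: 64 @ $20 = $1,280
Check: goods available $30,522 = COGS $29,242 + ending $1,280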